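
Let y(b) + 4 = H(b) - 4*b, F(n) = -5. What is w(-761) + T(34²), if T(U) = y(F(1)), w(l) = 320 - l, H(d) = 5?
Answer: 1102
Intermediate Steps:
y(b) = 1 - 4*b (y(b) = -4 + (5 - 4*b) = 1 - 4*b)
T(U) = 21 (T(U) = 1 - 4*(-5) = 1 + 20 = 21)
w(-761) + T(34²) = (320 - 1*(-761)) + 21 = (320 + 761) + 21 = 1081 + 21 = 1102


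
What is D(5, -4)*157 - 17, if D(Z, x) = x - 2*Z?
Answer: -2215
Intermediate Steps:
D(5, -4)*157 - 17 = (-4 - 2*5)*157 - 17 = (-4 - 10)*157 - 17 = -14*157 - 17 = -2198 - 17 = -2215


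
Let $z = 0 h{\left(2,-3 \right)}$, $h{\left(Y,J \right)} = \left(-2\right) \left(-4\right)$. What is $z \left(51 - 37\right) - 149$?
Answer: $-149$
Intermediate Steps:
$h{\left(Y,J \right)} = 8$
$z = 0$ ($z = 0 \cdot 8 = 0$)
$z \left(51 - 37\right) - 149 = 0 \left(51 - 37\right) - 149 = 0 \cdot 14 - 149 = 0 - 149 = -149$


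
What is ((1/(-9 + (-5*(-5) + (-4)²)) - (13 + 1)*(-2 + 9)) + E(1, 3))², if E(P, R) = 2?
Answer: 9431041/1024 ≈ 9210.0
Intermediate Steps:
((1/(-9 + (-5*(-5) + (-4)²)) - (13 + 1)*(-2 + 9)) + E(1, 3))² = ((1/(-9 + (-5*(-5) + (-4)²)) - (13 + 1)*(-2 + 9)) + 2)² = ((1/(-9 + (25 + 16)) - 14*7) + 2)² = ((1/(-9 + 41) - 1*98) + 2)² = ((1/32 - 98) + 2)² = (-3135/32 + 2)² = (-3071/32)² = 9431041/1024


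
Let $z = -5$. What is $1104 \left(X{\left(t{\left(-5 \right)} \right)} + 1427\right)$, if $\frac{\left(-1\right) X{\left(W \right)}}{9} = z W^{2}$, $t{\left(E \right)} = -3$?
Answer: $2022528$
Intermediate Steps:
$X{\left(W \right)} = 45 W^{2}$ ($X{\left(W \right)} = - 9 \left(- 5 W^{2}\right) = 45 W^{2}$)
$1104 \left(X{\left(t{\left(-5 \right)} \right)} + 1427\right) = 1104 \left(45 \left(-3\right)^{2} + 1427\right) = 1104 \left(45 \cdot 9 + 1427\right) = 1104 \left(405 + 1427\right) = 1104 \cdot 1832 = 2022528$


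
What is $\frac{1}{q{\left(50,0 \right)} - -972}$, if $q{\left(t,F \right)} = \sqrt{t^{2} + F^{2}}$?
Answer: $\frac{1}{1022} \approx 0.00097847$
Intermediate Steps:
$q{\left(t,F \right)} = \sqrt{F^{2} + t^{2}}$
$\frac{1}{q{\left(50,0 \right)} - -972} = \frac{1}{\sqrt{0^{2} + 50^{2}} - -972} = \frac{1}{\sqrt{0 + 2500} + 972} = \frac{1}{\sqrt{2500} + 972} = \frac{1}{50 + 972} = \frac{1}{1022}$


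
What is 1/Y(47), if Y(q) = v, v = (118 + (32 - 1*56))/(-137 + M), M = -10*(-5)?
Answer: -87/94 ≈ -0.92553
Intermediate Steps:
M = 50
v = -94/87 (v = (118 + (32 - 1*56))/(-137 + 50) = (118 + (32 - 56))/(-87) = (118 - 24)*(-1/87) = 94*(-1/87) = -94/87 ≈ -1.0805)
Y(q) = -94/87
1/Y(47) = 1/(-94/87) = -87/94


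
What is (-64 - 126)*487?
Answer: -92530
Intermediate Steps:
(-64 - 126)*487 = -190*487 = -92530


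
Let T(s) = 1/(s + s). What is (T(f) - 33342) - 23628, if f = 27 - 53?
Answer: -2962441/52 ≈ -56970.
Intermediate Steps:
f = -26
T(s) = 1/(2*s)
(T(f) - 33342) - 23628 = ((½)/(-26) - 33342) - 23628 = ((½)*(-1/26) - 33342) - 23628 = (-1/52 - 33342) - 23628 = -1733785/52 - 23628 = -2962441/52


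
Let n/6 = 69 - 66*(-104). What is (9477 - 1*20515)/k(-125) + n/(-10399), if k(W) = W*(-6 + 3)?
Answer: -130383412/3899625 ≈ -33.435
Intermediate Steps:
n = 41598 (n = 6*(69 - 66*(-104)) = 6*(69 + 6864) = 6*6933 = 41598)
k(W) = -3*W (k(W) = W*(-3) = -3*W)
(9477 - 1*20515)/k(-125) + n/(-10399) = (9477 - 1*20515)/((-3*(-125))) + 41598/(-10399) = (9477 - 20515)/375 + 41598*(-1/10399) = -11038*1/375 - 41598/10399 = -11038/375 - 41598/10399 = -130383412/3899625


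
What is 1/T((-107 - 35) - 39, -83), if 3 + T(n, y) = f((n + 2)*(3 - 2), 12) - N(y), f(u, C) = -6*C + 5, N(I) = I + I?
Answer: 1/96 ≈ 0.010417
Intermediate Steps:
N(I) = 2*I
f(u, C) = 5 - 6*C
T(n, y) = -70 - 2*y (T(n, y) = -3 + ((5 - 6*12) - 2*y) = -3 + ((5 - 72) - 2*y) = -3 + (-67 - 2*y) = -70 - 2*y)
1/T((-107 - 35) - 39, -83) = 1/(-70 - 2*(-83)) = 1/(-70 + 166) = 1/96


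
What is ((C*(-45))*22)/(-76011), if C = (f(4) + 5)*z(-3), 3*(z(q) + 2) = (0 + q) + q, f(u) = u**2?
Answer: -27720/25337 ≈ -1.0941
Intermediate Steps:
z(q) = -2 + 2*q/3 (z(q) = -2 + ((0 + q) + q)/3 = -2 + (q + q)/3 = -2 + (2*q)/3 = -2 + 2*q/3)
C = -84 (C = (4**2 + 5)*(-2 + (2/3)*(-3)) = (16 + 5)*(-2 - 2) = 21*(-4) = -84)
((C*(-45))*22)/(-76011) = (-84*(-45)*22)/(-76011) = (3780*22)*(-1/76011) = 83160*(-1/76011) = -27720/25337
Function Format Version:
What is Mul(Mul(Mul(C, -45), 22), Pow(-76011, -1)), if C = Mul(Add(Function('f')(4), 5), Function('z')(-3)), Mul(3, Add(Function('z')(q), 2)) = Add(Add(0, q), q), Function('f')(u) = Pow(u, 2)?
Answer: Rational(-27720, 25337) ≈ -1.0941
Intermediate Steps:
Function('z')(q) = Add(-2, Mul(Rational(2, 3), q)) (Function('z')(q) = Add(-2, Mul(Rational(1, 3), Add(Add(0, q), q))) = Add(-2, Mul(Rational(1, 3), Add(q, q))) = Add(-2, Mul(Rational(1, 3), Mul(2, q))) = Add(-2, Mul(Rational(2, 3), q)))
C = -84 (C = Mul(Add(Pow(4, 2), 5), Add(-2, Mul(Rational(2, 3), -3))) = Mul(Add(16, 5), Add(-2, -2)) = Mul(21, -4) = -84)
Mul(Mul(Mul(C, -45), 22), Pow(-76011, -1)) = Mul(Mul(Mul(-84, -45), 22), Pow(-76011, -1)) = Mul(Mul(3780, 22), Rational(-1, 76011)) = Mul(83160, Rational(-1, 76011)) = Rational(-27720, 25337)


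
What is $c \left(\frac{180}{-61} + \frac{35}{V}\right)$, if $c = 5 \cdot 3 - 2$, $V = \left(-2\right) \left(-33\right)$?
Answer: $- \frac{126685}{4026} \approx -31.467$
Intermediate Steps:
$V = 66$
$c = 13$ ($c = 15 - 2 = 13$)
$c \left(\frac{180}{-61} + \frac{35}{V}\right) = 13 \left(\frac{180}{-61} + \frac{35}{66}\right) = 13 \left(180 \left(- \frac{1}{61}\right) + 35 \cdot \frac{1}{66}\right) = 13 \left(- \frac{180}{61} + \frac{35}{66}\right) = 13 \left(- \frac{9745}{4026}\right) = - \frac{126685}{4026}$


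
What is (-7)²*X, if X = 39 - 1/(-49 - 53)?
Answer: 194971/102 ≈ 1911.5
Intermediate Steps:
X = 3979/102 (X = 39 - 1/(-102) = 39 - 1*(-1/102) = 39 + 1/102 = 3979/102 ≈ 39.010)
(-7)²*X = (-7)²*(3979/102) = 49*(3979/102) = 194971/102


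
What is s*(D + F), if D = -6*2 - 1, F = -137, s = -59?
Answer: 8850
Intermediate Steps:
D = -13 (D = -12 - 1 = -13)
s*(D + F) = -59*(-13 - 137) = -59*(-150) = 8850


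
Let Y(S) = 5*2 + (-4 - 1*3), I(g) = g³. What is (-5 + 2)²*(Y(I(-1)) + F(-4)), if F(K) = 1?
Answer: 36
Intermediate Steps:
Y(S) = 3 (Y(S) = 10 + (-4 - 3) = 10 - 7 = 3)
(-5 + 2)²*(Y(I(-1)) + F(-4)) = (-5 + 2)²*(3 + 1) = (-3)²*4 = 9*4 = 36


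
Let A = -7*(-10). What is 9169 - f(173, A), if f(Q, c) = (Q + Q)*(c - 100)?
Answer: 19549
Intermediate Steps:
A = 70
f(Q, c) = 2*Q*(-100 + c) (f(Q, c) = (2*Q)*(-100 + c) = 2*Q*(-100 + c))
9169 - f(173, A) = 9169 - 2*173*(-100 + 70) = 9169 - 2*173*(-30) = 9169 - 1*(-10380) = 9169 + 10380 = 19549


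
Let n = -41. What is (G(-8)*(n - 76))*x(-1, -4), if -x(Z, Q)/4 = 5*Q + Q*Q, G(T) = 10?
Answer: -18720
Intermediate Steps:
x(Z, Q) = -20*Q - 4*Q² (x(Z, Q) = -4*(5*Q + Q*Q) = -4*(5*Q + Q²) = -4*(Q² + 5*Q) = -20*Q - 4*Q²)
(G(-8)*(n - 76))*x(-1, -4) = (10*(-41 - 76))*(-4*(-4)*(5 - 4)) = (10*(-117))*(-4*(-4)*1) = -1170*16 = -18720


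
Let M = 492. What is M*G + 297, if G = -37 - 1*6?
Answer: -20859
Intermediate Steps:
G = -43 (G = -37 - 6 = -43)
M*G + 297 = 492*(-43) + 297 = -21156 + 297 = -20859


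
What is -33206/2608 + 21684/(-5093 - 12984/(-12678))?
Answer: -238384457803/14030185880 ≈ -16.991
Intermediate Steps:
-33206/2608 + 21684/(-5093 - 12984/(-12678)) = -33206*1/2608 + 21684/(-5093 - 12984*(-1/12678)) = -16603/1304 + 21684/(-5093 + 2164/2113) = -16603/1304 + 21684/(-10759345/2113) = -16603/1304 + 21684*(-2113/10759345) = -16603/1304 - 45818292/10759345 = -238384457803/14030185880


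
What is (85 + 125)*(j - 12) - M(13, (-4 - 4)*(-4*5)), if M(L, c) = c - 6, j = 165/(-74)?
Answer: -116263/37 ≈ -3142.2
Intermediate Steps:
j = -165/74 (j = 165*(-1/74) = -165/74 ≈ -2.2297)
M(L, c) = -6 + c
(85 + 125)*(j - 12) - M(13, (-4 - 4)*(-4*5)) = (85 + 125)*(-165/74 - 12) - (-6 + (-4 - 4)*(-4*5)) = 210*(-1053/74) - (-6 - 8*(-20)) = -110565/37 - (-6 + 160) = -110565/37 - 1*154 = -110565/37 - 154 = -116263/37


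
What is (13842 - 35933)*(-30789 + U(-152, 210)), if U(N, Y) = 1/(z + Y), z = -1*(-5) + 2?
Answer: 147594654292/217 ≈ 6.8016e+8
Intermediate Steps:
z = 7 (z = 5 + 2 = 7)
U(N, Y) = 1/(7 + Y)
(13842 - 35933)*(-30789 + U(-152, 210)) = (13842 - 35933)*(-30789 + 1/(7 + 210)) = -22091*(-30789 + 1/217) = -22091*(-6681212/217) = 147594654292/217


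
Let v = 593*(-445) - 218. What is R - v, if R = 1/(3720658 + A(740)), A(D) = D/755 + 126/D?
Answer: 54899942799921369/207873226733 ≈ 2.6410e+5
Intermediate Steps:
A(D) = 126/D + D/755 (A(D) = D*(1/755) + 126/D = D/755 + 126/D = 126/D + D/755)
v = -264103 (v = -263885 - 218 = -264103)
R = 55870/207873226733 (R = 1/(3720658 + (126/740 + (1/755)*740)) = 1/(3720658 + (126*(1/740) + 148/151)) = 1/(3720658 + (63/370 + 148/151)) = 1/(3720658 + 64273/55870) = 1/(207873226733/55870) = 55870/207873226733 ≈ 2.6877e-7)
R - v = 55870/207873226733 - 1*(-264103) = 55870/207873226733 + 264103 = 54899942799921369/207873226733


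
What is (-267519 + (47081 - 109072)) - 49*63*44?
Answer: -465338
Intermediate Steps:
(-267519 + (47081 - 109072)) - 49*63*44 = (-267519 - 61991) - 3087*44 = -329510 - 135828 = -465338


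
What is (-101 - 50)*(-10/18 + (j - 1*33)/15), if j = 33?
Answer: 755/9 ≈ 83.889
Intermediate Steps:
(-101 - 50)*(-10/18 + (j - 1*33)/15) = (-101 - 50)*(-10/18 + (33 - 1*33)/15) = -151*(-10*1/18 + (33 - 33)*(1/15)) = -151*(-5/9 + 0*(1/15)) = -151*(-5/9 + 0) = -151*(-5/9) = 755/9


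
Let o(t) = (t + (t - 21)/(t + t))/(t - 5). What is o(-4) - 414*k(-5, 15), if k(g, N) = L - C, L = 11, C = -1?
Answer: -357689/72 ≈ -4967.9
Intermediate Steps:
k(g, N) = 12 (k(g, N) = 11 - 1*(-1) = 11 + 1 = 12)
o(t) = (t + (-21 + t)/(2*t))/(-5 + t) (o(t) = (t + (-21 + t)/((2*t)))/(-5 + t) = (t + (-21 + t)*(1/(2*t)))/(-5 + t) = (t + (-21 + t)/(2*t))/(-5 + t))
o(-4) - 414*k(-5, 15) = (½)*(-21 - 4 + 2*(-4)²)/(-4*(-5 - 4)) - 414*12 = (½)*(-¼)*(-21 - 4 + 2*16)/(-9) - 4968 = (½)*(-¼)*(-⅑)*(-21 - 4 + 32) - 4968 = (½)*(-¼)*(-⅑)*7 - 4968 = 7/72 - 4968 = -357689/72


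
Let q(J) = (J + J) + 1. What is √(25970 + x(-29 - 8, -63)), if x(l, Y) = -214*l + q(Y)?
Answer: √33763 ≈ 183.75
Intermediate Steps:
q(J) = 1 + 2*J (q(J) = 2*J + 1 = 1 + 2*J)
x(l, Y) = 1 - 214*l + 2*Y (x(l, Y) = -214*l + (1 + 2*Y) = 1 - 214*l + 2*Y)
√(25970 + x(-29 - 8, -63)) = √(25970 + (1 - 214*(-29 - 8) + 2*(-63))) = √(25970 + (1 - 214*(-37) - 126)) = √(25970 + (1 + 7918 - 126)) = √(25970 + 7793) = √33763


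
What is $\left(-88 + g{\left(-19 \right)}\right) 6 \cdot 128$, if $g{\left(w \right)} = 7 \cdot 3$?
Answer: $-51456$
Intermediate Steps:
$g{\left(w \right)} = 21$
$\left(-88 + g{\left(-19 \right)}\right) 6 \cdot 128 = \left(-88 + 21\right) 6 \cdot 128 = \left(-67\right) 768 = -51456$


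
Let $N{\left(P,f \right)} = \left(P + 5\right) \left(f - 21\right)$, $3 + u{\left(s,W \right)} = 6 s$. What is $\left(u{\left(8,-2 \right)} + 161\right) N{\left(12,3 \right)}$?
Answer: $-63036$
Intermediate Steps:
$u{\left(s,W \right)} = -3 + 6 s$
$N{\left(P,f \right)} = \left(-21 + f\right) \left(5 + P\right)$ ($N{\left(P,f \right)} = \left(5 + P\right) \left(-21 + f\right) = \left(-21 + f\right) \left(5 + P\right)$)
$\left(u{\left(8,-2 \right)} + 161\right) N{\left(12,3 \right)} = \left(\left(-3 + 6 \cdot 8\right) + 161\right) \left(-105 - 252 + 5 \cdot 3 + 12 \cdot 3\right) = \left(\left(-3 + 48\right) + 161\right) \left(-105 - 252 + 15 + 36\right) = \left(45 + 161\right) \left(-306\right) = 206 \left(-306\right) = -63036$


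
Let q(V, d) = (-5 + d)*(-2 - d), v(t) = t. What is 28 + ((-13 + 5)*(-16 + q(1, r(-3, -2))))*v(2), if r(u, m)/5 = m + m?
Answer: 7484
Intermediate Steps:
r(u, m) = 10*m (r(u, m) = 5*(m + m) = 5*(2*m) = 10*m)
28 + ((-13 + 5)*(-16 + q(1, r(-3, -2))))*v(2) = 28 + ((-13 + 5)*(-16 + (10 - (10*(-2))**2 + 3*(10*(-2)))))*2 = 28 - 8*(-16 + (10 - 1*(-20)**2 + 3*(-20)))*2 = 28 - 8*(-16 + (10 - 1*400 - 60))*2 = 28 - 8*(-16 + (10 - 400 - 60))*2 = 28 - 8*(-16 - 450)*2 = 28 - 8*(-466)*2 = 28 + 3728*2 = 28 + 7456 = 7484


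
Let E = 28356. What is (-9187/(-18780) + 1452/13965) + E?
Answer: 495791779081/17484180 ≈ 28357.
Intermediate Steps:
(-9187/(-18780) + 1452/13965) + E = (-9187/(-18780) + 1452/13965) + 28356 = (-9187*(-1/18780) + 1452*(1/13965)) + 28356 = (9187/18780 + 484/4655) + 28356 = 10371001/17484180 + 28356 = 495791779081/17484180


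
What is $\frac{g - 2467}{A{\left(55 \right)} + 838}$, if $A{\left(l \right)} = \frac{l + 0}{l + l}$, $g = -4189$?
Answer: $- \frac{1024}{129} \approx -7.938$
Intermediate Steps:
$A{\left(l \right)} = \frac{1}{2}$ ($A{\left(l \right)} = \frac{l}{2 l} = l \frac{1}{2 l} = \frac{1}{2}$)
$\frac{g - 2467}{A{\left(55 \right)} + 838} = \frac{-4189 - 2467}{\frac{1}{2} + 838} = - \frac{6656}{\frac{1677}{2}} = \left(-6656\right) \frac{2}{1677} = - \frac{1024}{129}$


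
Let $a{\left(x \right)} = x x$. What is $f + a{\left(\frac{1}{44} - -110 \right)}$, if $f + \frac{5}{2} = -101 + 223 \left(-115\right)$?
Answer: $- \frac{26413815}{1936} \approx -13644.0$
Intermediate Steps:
$a{\left(x \right)} = x^{2}$
$f = - \frac{51497}{2}$ ($f = - \frac{5}{2} + \left(-101 + 223 \left(-115\right)\right) = - \frac{5}{2} - 25746 = - \frac{51497}{2} \approx -25749.0$)
$f + a{\left(\frac{1}{44} - -110 \right)} = - \frac{51497}{2} + \left(\frac{1}{44} - -110\right)^{2} = - \frac{51497}{2} + \left(\frac{1}{44} + \left(-60 + 170\right)\right)^{2} = - \frac{51497}{2} + \left(\frac{1}{44} + 110\right)^{2} = - \frac{51497}{2} + \left(\frac{4841}{44}\right)^{2} = - \frac{51497}{2} + \frac{23435281}{1936} = - \frac{26413815}{1936}$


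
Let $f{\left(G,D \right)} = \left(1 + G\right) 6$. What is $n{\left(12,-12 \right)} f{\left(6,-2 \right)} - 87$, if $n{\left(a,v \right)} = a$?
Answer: $417$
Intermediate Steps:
$f{\left(G,D \right)} = 6 + 6 G$
$n{\left(12,-12 \right)} f{\left(6,-2 \right)} - 87 = 12 \left(6 + 6 \cdot 6\right) - 87 = 12 \left(6 + 36\right) - 87 = 12 \cdot 42 - 87 = 504 - 87 = 417$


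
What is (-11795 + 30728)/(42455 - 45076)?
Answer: -18933/2621 ≈ -7.2236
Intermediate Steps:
(-11795 + 30728)/(42455 - 45076) = 18933/(-2621) = 18933*(-1/2621) = -18933/2621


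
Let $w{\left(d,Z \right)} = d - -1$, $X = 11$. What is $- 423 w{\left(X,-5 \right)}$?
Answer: $-5076$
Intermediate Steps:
$w{\left(d,Z \right)} = 1 + d$ ($w{\left(d,Z \right)} = d + 1 = 1 + d$)
$- 423 w{\left(X,-5 \right)} = - 423 \left(1 + 11\right) = \left(-423\right) 12 = -5076$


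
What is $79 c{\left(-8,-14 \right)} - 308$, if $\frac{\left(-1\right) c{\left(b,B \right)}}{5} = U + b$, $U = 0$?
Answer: $2852$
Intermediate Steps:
$c{\left(b,B \right)} = - 5 b$ ($c{\left(b,B \right)} = - 5 \left(0 + b\right) = - 5 b$)
$79 c{\left(-8,-14 \right)} - 308 = 79 \left(\left(-5\right) \left(-8\right)\right) - 308 = 79 \cdot 40 - 308 = 3160 - 308 = 2852$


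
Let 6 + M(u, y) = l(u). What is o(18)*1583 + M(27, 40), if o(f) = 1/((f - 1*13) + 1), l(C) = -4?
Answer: 1523/6 ≈ 253.83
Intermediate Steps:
M(u, y) = -10 (M(u, y) = -6 - 4 = -10)
o(f) = 1/(-12 + f) (o(f) = 1/((f - 13) + 1) = 1/((-13 + f) + 1) = 1/(-12 + f))
o(18)*1583 + M(27, 40) = 1583/(-12 + 18) - 10 = 1583/6 - 10 = 1523/6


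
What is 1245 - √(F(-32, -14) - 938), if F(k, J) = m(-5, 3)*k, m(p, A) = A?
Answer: 1245 - I*√1034 ≈ 1245.0 - 32.156*I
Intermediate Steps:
F(k, J) = 3*k
1245 - √(F(-32, -14) - 938) = 1245 - √(3*(-32) - 938) = 1245 - √(-96 - 938) = 1245 - √(-1034) = 1245 - I*√1034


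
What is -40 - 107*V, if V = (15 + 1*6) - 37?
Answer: 1672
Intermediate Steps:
V = -16 (V = (15 + 6) - 37 = 21 - 37 = -16)
-40 - 107*V = -40 - 107*(-16) = -40 + 1712 = 1672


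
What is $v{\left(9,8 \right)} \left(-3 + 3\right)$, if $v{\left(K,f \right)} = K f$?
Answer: $0$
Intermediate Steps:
$v{\left(9,8 \right)} \left(-3 + 3\right) = 9 \cdot 8 \left(-3 + 3\right) = 72 \cdot 0 = 0$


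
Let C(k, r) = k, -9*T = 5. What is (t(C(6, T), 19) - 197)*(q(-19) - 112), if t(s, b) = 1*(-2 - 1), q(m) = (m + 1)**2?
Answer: -42400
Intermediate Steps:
T = -5/9 (T = -1/9*5 = -5/9 ≈ -0.55556)
q(m) = (1 + m)**2
t(s, b) = -3 (t(s, b) = 1*(-3) = -3)
(t(C(6, T), 19) - 197)*(q(-19) - 112) = (-3 - 197)*((1 - 19)**2 - 112) = -200*((-18)**2 - 112) = -200*(324 - 112) = -200*212 = -42400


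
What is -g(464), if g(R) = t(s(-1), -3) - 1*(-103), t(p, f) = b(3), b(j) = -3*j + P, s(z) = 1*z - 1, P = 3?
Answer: -97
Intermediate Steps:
s(z) = -1 + z (s(z) = z - 1 = -1 + z)
b(j) = 3 - 3*j (b(j) = -3*j + 3 = 3 - 3*j)
t(p, f) = -6 (t(p, f) = 3 - 3*3 = 3 - 9 = -6)
g(R) = 97 (g(R) = -6 - 1*(-103) = -6 + 103 = 97)
-g(464) = -1*97 = -97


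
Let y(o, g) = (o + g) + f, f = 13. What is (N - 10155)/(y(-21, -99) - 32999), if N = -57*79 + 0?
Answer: 7329/16553 ≈ 0.44276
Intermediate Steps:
y(o, g) = 13 + g + o (y(o, g) = (o + g) + 13 = (g + o) + 13 = 13 + g + o)
N = -4503 (N = -4503 + 0 = -4503)
(N - 10155)/(y(-21, -99) - 32999) = (-4503 - 10155)/((13 - 99 - 21) - 32999) = -14658/(-107 - 32999) = -14658/(-33106) = -14658*(-1/33106) = 7329/16553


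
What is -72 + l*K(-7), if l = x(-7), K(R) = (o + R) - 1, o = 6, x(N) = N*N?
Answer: -170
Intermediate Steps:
x(N) = N²
K(R) = 5 + R (K(R) = (6 + R) - 1 = 5 + R)
l = 49 (l = (-7)² = 49)
-72 + l*K(-7) = -72 + 49*(5 - 7) = -72 + 49*(-2) = -72 - 98 = -170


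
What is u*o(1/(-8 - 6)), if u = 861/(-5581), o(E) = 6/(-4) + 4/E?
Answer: 99015/11162 ≈ 8.8707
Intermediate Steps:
o(E) = -3/2 + 4/E (o(E) = 6*(-¼) + 4/E = -3/2 + 4/E)
u = -861/5581 (u = 861*(-1/5581) = -861/5581 ≈ -0.15427)
u*o(1/(-8 - 6)) = -861*(-3/2 + 4/(1/(-8 - 6)))/5581 = -861*(-3/2 + 4/(1/(-14)))/5581 = -861*(-3/2 + 4/(-1/14))/5581 = -861*(-3/2 + 4*(-14))/5581 = -861*(-3/2 - 56)/5581 = -861/5581*(-115/2) = 99015/11162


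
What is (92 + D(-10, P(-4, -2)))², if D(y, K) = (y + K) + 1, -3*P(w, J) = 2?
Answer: 61009/9 ≈ 6778.8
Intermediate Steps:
P(w, J) = -⅔ (P(w, J) = -⅓*2 = -⅔)
D(y, K) = 1 + K + y (D(y, K) = (K + y) + 1 = 1 + K + y)
(92 + D(-10, P(-4, -2)))² = (92 + (1 - ⅔ - 10))² = (92 - 29/3)² = (247/3)² = 61009/9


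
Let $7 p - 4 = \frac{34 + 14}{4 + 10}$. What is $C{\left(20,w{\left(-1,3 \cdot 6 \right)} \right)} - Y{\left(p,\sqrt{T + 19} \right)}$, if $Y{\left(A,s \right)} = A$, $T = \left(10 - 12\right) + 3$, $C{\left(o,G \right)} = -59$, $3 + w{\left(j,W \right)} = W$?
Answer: $- \frac{2943}{49} \approx -60.061$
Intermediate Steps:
$w{\left(j,W \right)} = -3 + W$
$T = 1$ ($T = -2 + 3 = 1$)
$p = \frac{52}{49}$ ($p = \frac{4}{7} + \frac{\left(34 + 14\right) \frac{1}{4 + 10}}{7} = \frac{4}{7} + \frac{48 \cdot \frac{1}{14}}{7} = \frac{4}{7} + \frac{1}{7} \cdot \frac{24}{7} = \frac{4}{7} + \frac{24}{49} = \frac{52}{49} \approx 1.0612$)
$C{\left(20,w{\left(-1,3 \cdot 6 \right)} \right)} - Y{\left(p,\sqrt{T + 19} \right)} = -59 - \frac{52}{49} = - \frac{2943}{49}$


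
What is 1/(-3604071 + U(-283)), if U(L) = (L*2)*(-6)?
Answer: -1/3600675 ≈ -2.7773e-7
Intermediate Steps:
U(L) = -12*L (U(L) = (2*L)*(-6) = -12*L)
1/(-3604071 + U(-283)) = 1/(-3604071 - 12*(-283)) = 1/(-3604071 + 3396) = 1/(-3600675) = -1/3600675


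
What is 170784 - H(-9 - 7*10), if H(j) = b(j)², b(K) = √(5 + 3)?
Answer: 170776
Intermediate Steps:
b(K) = 2*√2 (b(K) = √8 = 2*√2)
H(j) = 8 (H(j) = (2*√2)² = 8)
170784 - H(-9 - 7*10) = 170784 - 1*8 = 170784 - 8 = 170776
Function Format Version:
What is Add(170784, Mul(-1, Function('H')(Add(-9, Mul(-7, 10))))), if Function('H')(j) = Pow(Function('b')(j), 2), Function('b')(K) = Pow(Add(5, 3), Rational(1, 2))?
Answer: 170776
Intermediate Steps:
Function('b')(K) = Mul(2, Pow(2, Rational(1, 2))) (Function('b')(K) = Pow(8, Rational(1, 2)) = Mul(2, Pow(2, Rational(1, 2))))
Function('H')(j) = 8 (Function('H')(j) = Pow(Mul(2, Pow(2, Rational(1, 2))), 2) = 8)
Add(170784, Mul(-1, Function('H')(Add(-9, Mul(-7, 10))))) = Add(170784, Mul(-1, 8)) = Add(170784, -8) = 170776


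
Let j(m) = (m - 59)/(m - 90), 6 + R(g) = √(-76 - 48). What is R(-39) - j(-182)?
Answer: -1873/272 + 2*I*√31 ≈ -6.886 + 11.136*I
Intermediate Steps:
R(g) = -6 + 2*I*√31 (R(g) = -6 + √(-76 - 48) = -6 + √(-124) = -6 + 2*I*√31)
j(m) = (-59 + m)/(-90 + m)
R(-39) - j(-182) = (-6 + 2*I*√31) - (-59 - 182)/(-90 - 182) = (-6 + 2*I*√31) - (-241)/(-272) = (-6 + 2*I*√31) - (-1)*(-241)/272 = (-6 + 2*I*√31) - 1*241/272 = (-6 + 2*I*√31) - 241/272 = -1873/272 + 2*I*√31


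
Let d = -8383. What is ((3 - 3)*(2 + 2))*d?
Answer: 0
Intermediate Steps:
((3 - 3)*(2 + 2))*d = ((3 - 3)*(2 + 2))*(-8383) = (0*4)*(-8383) = 0*(-8383) = 0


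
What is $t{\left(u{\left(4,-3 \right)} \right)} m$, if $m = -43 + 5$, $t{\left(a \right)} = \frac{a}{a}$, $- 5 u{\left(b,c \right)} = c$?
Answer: $-38$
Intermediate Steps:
$u{\left(b,c \right)} = - \frac{c}{5}$
$t{\left(a \right)} = 1$
$m = -38$
$t{\left(u{\left(4,-3 \right)} \right)} m = 1 \left(-38\right) = -38$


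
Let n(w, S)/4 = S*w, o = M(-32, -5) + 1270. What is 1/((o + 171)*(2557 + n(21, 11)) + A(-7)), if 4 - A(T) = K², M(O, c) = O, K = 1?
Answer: 1/4904732 ≈ 2.0388e-7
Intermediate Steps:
o = 1238 (o = -32 + 1270 = 1238)
A(T) = 3 (A(T) = 4 - 1*1² = 4 - 1*1 = 4 - 1 = 3)
n(w, S) = 4*S*w (n(w, S) = 4*(S*w) = 4*S*w)
1/((o + 171)*(2557 + n(21, 11)) + A(-7)) = 1/((1238 + 171)*(2557 + 4*11*21) + 3) = 1/(1409*(2557 + 924) + 3) = 1/(1409*3481 + 3) = 1/(4904729 + 3) = 1/4904732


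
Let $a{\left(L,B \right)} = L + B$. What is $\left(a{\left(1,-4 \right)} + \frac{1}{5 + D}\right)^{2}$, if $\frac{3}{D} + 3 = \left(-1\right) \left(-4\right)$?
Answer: $\frac{529}{64} \approx 8.2656$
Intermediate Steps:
$a{\left(L,B \right)} = B + L$
$D = 3$ ($D = \frac{3}{-3 - -4} = \frac{3}{-3 + 4} = \frac{3}{1} = 3 \cdot 1 = 3$)
$\left(a{\left(1,-4 \right)} + \frac{1}{5 + D}\right)^{2} = \left(\left(-4 + 1\right) + \frac{1}{5 + 3}\right)^{2} = \left(-3 + \frac{1}{8}\right)^{2} = \left(- \frac{23}{8}\right)^{2} = \frac{529}{64}$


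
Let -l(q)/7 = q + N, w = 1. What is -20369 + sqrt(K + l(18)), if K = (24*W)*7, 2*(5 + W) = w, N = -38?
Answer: -20369 + 2*I*sqrt(154) ≈ -20369.0 + 24.819*I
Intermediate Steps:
l(q) = 266 - 7*q (l(q) = -7*(q - 38) = -7*(-38 + q) = 266 - 7*q)
W = -9/2 (W = -5 + (1/2)*1 = -5 + 1/2 = -9/2 ≈ -4.5000)
K = -756 (K = (24*(-9/2))*7 = -108*7 = -756)
-20369 + sqrt(K + l(18)) = -20369 + sqrt(-756 + (266 - 7*18)) = -20369 + sqrt(-756 + (266 - 126)) = -20369 + sqrt(-756 + 140) = -20369 + sqrt(-616) = -20369 + 2*I*sqrt(154)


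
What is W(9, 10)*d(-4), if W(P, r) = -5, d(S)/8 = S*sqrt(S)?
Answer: 320*I ≈ 320.0*I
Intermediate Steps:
d(S) = 8*S**(3/2) (d(S) = 8*(S*sqrt(S)) = 8*S**(3/2))
W(9, 10)*d(-4) = -40*(-4)**(3/2) = -40*(-8*I) = -(-320)*I = 320*I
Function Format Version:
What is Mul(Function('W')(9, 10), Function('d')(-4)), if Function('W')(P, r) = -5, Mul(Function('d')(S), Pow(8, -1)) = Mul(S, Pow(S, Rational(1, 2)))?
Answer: Mul(320, I) ≈ Mul(320.00, I)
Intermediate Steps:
Function('d')(S) = Mul(8, Pow(S, Rational(3, 2))) (Function('d')(S) = Mul(8, Mul(S, Pow(S, Rational(1, 2)))) = Mul(8, Pow(S, Rational(3, 2))))
Mul(Function('W')(9, 10), Function('d')(-4)) = Mul(-5, Mul(8, Pow(-4, Rational(3, 2)))) = Mul(-5, Mul(8, Mul(-8, I))) = Mul(-5, Mul(-64, I)) = Mul(320, I)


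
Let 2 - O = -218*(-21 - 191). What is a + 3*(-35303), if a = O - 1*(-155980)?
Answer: 3857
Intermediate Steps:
O = -46214 (O = 2 - (-218)*(-21 - 191) = 2 - (-218)*(-212) = 2 - 1*46216 = 2 - 46216 = -46214)
a = 109766 (a = -46214 - 1*(-155980) = -46214 + 155980 = 109766)
a + 3*(-35303) = 109766 + 3*(-35303) = 109766 - 105909 = 3857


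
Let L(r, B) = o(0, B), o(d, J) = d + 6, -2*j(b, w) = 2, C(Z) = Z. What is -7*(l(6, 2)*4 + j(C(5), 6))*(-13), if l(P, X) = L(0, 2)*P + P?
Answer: 15197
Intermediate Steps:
j(b, w) = -1 (j(b, w) = -1/2*2 = -1)
o(d, J) = 6 + d
L(r, B) = 6 (L(r, B) = 6 + 0 = 6)
l(P, X) = 7*P (l(P, X) = 6*P + P = 7*P)
-7*(l(6, 2)*4 + j(C(5), 6))*(-13) = -7*((7*6)*4 - 1)*(-13) = -7*(42*4 - 1)*(-13) = -7*(168 - 1)*(-13) = -7*167*(-13) = -1169*(-13) = 15197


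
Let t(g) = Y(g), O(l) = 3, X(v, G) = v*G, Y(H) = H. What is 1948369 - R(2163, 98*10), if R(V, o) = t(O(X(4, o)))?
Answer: 1948366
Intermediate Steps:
X(v, G) = G*v
t(g) = g
R(V, o) = 3
1948369 - R(2163, 98*10) = 1948369 - 1*3 = 1948369 - 3 = 1948366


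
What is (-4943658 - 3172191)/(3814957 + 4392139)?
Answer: -8115849/8207096 ≈ -0.98888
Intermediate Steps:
(-4943658 - 3172191)/(3814957 + 4392139) = -8115849/8207096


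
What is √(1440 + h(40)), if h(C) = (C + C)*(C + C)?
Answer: 28*√10 ≈ 88.544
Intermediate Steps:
h(C) = 4*C² (h(C) = (2*C)*(2*C) = 4*C²)
√(1440 + h(40)) = √(1440 + 4*40²) = √(1440 + 4*1600) = √(1440 + 6400) = √7840 = 28*√10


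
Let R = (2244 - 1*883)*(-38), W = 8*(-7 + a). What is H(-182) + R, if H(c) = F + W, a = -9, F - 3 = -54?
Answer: -51897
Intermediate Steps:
F = -51 (F = 3 - 54 = -51)
W = -128 (W = 8*(-7 - 9) = 8*(-16) = -128)
H(c) = -179 (H(c) = -51 - 128 = -179)
R = -51718 (R = (2244 - 883)*(-38) = 1361*(-38) = -51718)
H(-182) + R = -179 - 51718 = -51897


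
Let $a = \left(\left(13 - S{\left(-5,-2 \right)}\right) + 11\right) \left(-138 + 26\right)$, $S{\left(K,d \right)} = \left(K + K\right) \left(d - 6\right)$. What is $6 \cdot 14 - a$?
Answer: $-6188$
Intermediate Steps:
$S{\left(K,d \right)} = 2 K \left(-6 + d\right)$
$a = 6272$ ($a = \left(\left(13 - 2 \left(-5\right) \left(-6 - 2\right)\right) + 11\right) \left(-138 + 26\right) = \left(\left(13 - 2 \left(-5\right) \left(-8\right)\right) + 11\right) \left(-112\right) = \left(\left(13 - 80\right) + 11\right) \left(-112\right) = \left(-67 + 11\right) \left(-112\right) = \left(-56\right) \left(-112\right) = 6272$)
$6 \cdot 14 - a = 6 \cdot 14 - 6272 = 84 - 6272 = -6188$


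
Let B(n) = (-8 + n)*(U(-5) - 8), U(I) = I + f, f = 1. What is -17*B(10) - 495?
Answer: -87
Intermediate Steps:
U(I) = 1 + I (U(I) = I + 1 = 1 + I)
B(n) = 96 - 12*n (B(n) = (-8 + n)*((1 - 5) - 8) = (-8 + n)*(-4 - 8) = (-8 + n)*(-12) = 96 - 12*n)
-17*B(10) - 495 = -17*(96 - 12*10) - 495 = -17*(96 - 120) - 495 = -17*(-24) - 495 = 408 - 495 = -87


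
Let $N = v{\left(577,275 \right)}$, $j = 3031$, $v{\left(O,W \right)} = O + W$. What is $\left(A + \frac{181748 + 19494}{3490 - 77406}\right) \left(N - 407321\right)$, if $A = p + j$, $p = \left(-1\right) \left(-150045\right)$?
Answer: $- \frac{2299509833267703}{36958} \approx -6.222 \cdot 10^{10}$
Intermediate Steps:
$N = 852$ ($N = 577 + 275 = 852$)
$p = 150045$
$A = 153076$ ($A = 150045 + 3031 = 153076$)
$\left(A + \frac{181748 + 19494}{3490 - 77406}\right) \left(N - 407321\right) = \left(153076 + \frac{181748 + 19494}{3490 - 77406}\right) \left(852 - 407321\right) = \left(153076 + \frac{201242}{-73916}\right) \left(-406469\right) = \left(153076 + 201242 \left(- \frac{1}{73916}\right)\right) \left(-406469\right) = \left(153076 - \frac{100621}{36958}\right) \left(-406469\right) = \frac{5657282187}{36958} \left(-406469\right) = - \frac{2299509833267703}{36958}$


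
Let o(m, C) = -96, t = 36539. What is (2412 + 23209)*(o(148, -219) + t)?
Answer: 933706103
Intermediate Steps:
(2412 + 23209)*(o(148, -219) + t) = (2412 + 23209)*(-96 + 36539) = 25621*36443 = 933706103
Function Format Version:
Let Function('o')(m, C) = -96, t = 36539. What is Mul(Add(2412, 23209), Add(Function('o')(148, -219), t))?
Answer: 933706103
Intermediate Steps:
Mul(Add(2412, 23209), Add(Function('o')(148, -219), t)) = Mul(Add(2412, 23209), Add(-96, 36539)) = Mul(25621, 36443) = 933706103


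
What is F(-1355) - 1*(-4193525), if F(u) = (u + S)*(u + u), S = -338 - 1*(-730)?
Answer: 6803255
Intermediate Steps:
S = 392 (S = -338 + 730 = 392)
F(u) = 2*u*(392 + u) (F(u) = (u + 392)*(u + u) = (392 + u)*(2*u) = 2*u*(392 + u))
F(-1355) - 1*(-4193525) = 2*(-1355)*(392 - 1355) - 1*(-4193525) = 2*(-1355)*(-963) + 4193525 = 2609730 + 4193525 = 6803255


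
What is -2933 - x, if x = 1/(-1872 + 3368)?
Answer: -4387769/1496 ≈ -2933.0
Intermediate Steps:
x = 1/1496 ≈ 0.00066845
-2933 - x = -2933 - 1*1/1496 = -2933 - 1/1496 = -4387769/1496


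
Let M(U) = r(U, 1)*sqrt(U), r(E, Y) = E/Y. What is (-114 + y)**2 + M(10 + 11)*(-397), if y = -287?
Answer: 160801 - 8337*sqrt(21) ≈ 1.2260e+5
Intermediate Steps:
M(U) = U**(3/2) (M(U) = (U/1)*sqrt(U) = (U*1)*sqrt(U) = U*sqrt(U) = U**(3/2))
(-114 + y)**2 + M(10 + 11)*(-397) = (-114 - 287)**2 + (10 + 11)**(3/2)*(-397) = (-401)**2 + 21**(3/2)*(-397) = 160801 + (21*sqrt(21))*(-397) = 160801 - 8337*sqrt(21)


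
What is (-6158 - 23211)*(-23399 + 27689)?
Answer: -125993010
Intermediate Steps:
(-6158 - 23211)*(-23399 + 27689) = -29369*4290 = -125993010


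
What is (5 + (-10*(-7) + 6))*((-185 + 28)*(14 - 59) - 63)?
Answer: 567162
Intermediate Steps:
(5 + (-10*(-7) + 6))*((-185 + 28)*(14 - 59) - 63) = (5 + (70 + 6))*(-157*(-45) - 63) = (5 + 76)*(7065 - 63) = 81*7002 = 567162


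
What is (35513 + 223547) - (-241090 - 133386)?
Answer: 633536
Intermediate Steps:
(35513 + 223547) - (-241090 - 133386) = 259060 - 1*(-374476) = 259060 + 374476 = 633536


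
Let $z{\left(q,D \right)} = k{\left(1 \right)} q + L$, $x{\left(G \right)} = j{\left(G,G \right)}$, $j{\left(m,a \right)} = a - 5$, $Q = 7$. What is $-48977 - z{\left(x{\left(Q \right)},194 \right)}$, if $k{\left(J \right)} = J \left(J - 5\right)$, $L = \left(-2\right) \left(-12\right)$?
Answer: $-48993$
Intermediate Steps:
$L = 24$
$k{\left(J \right)} = J \left(-5 + J\right)$
$j{\left(m,a \right)} = -5 + a$
$x{\left(G \right)} = -5 + G$
$z{\left(q,D \right)} = 24 - 4 q$ ($z{\left(q,D \right)} = 1 \left(-5 + 1\right) q + 24 = 1 \left(-4\right) q + 24 = - 4 q + 24 = 24 - 4 q$)
$-48977 - z{\left(x{\left(Q \right)},194 \right)} = -48977 - \left(24 - 4 \left(-5 + 7\right)\right) = -48977 - \left(24 - 8\right) = -48977 - 16 = -48993$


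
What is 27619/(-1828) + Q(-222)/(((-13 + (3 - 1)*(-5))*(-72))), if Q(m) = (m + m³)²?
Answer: 3039339158825613/42044 ≈ 7.2289e+10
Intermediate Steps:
27619/(-1828) + Q(-222)/(((-13 + (3 - 1)*(-5))*(-72))) = 27619/(-1828) + ((-222)²*(1 + (-222)²)²)/(((-13 + (3 - 1)*(-5))*(-72))) = 27619*(-1/1828) + (49284*(1 + 49284)²)/(((-13 + 2*(-5))*(-72))) = -27619/1828 + (49284*49285²)/(((-13 - 10)*(-72))) = -27619/1828 + (49284*2429011225)/((-23*(-72))) = -27619/1828 + 119711389212900/1656 = -27619/1828 + 119711389212900*(1/1656) = -27619/1828 + 3325316367025/46 = 3039339158825613/42044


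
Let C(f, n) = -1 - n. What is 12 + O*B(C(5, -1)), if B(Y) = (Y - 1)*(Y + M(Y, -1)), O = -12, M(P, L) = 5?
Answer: 72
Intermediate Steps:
B(Y) = (-1 + Y)*(5 + Y) (B(Y) = (Y - 1)*(Y + 5) = (-1 + Y)*(5 + Y))
12 + O*B(C(5, -1)) = 12 - 12*(-5 + (-1 - 1*(-1))² + 4*(-1 - 1*(-1))) = 12 - 12*(-5 + (-1 + 1)² + 4*(-1 + 1)) = 12 - 12*(-5 + 0² + 4*0) = 12 - 12*(-5 + 0 + 0) = 12 - 12*(-5) = 12 + 60 = 72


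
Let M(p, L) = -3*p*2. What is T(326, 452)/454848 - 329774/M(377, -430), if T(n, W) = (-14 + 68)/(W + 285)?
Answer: 9212318484131/63189530976 ≈ 145.79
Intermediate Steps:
M(p, L) = -6*p
T(n, W) = 54/(285 + W)
T(326, 452)/454848 - 329774/M(377, -430) = (54/(285 + 452))/454848 - 329774/((-6*377)) = (54/737)*(1/454848) - 329774/(-2262) = (54*(1/737))*(1/454848) - 329774*(-1/2262) = (54/737)*(1/454848) + 164887/1131 = 9/55870496 + 164887/1131 = 9212318484131/63189530976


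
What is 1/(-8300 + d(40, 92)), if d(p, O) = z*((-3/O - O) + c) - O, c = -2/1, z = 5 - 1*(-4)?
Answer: -92/849923 ≈ -0.00010825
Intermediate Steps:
z = 9 (z = 5 + 4 = 9)
c = -2 (c = -2*1 = -2)
d(p, O) = -18 - 27/O - 10*O (d(p, O) = 9*((-3/O - O) - 2) - O = 9*((-O - 3/O) - 2) - O = 9*(-2 - O - 3/O) - O = (-18 - 27/O - 9*O) - O = -18 - 27/O - 10*O)
1/(-8300 + d(40, 92)) = 1/(-8300 + (-18 - 27/92 - 10*92)) = 1/(-8300 + (-18 - 27*1/92 - 920)) = 1/(-8300 + (-18 - 27/92 - 920)) = 1/(-8300 - 86323/92) = 1/(-849923/92) = -92/849923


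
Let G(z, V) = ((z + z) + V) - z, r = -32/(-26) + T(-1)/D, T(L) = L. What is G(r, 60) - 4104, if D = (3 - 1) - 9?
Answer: -367879/91 ≈ -4042.6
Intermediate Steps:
D = -7 (D = 2 - 9 = -7)
r = 125/91 (r = -32/(-26) - 1/(-7) = -32*(-1/26) - 1*(-⅐) = 16/13 + ⅐ = 125/91 ≈ 1.3736)
G(z, V) = V + z (G(z, V) = (2*z + V) - z = (V + 2*z) - z = V + z)
G(r, 60) - 4104 = (60 + 125/91) - 4104 = 5585/91 - 4104 = -367879/91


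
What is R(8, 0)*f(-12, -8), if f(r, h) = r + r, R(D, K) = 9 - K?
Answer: -216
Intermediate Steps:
f(r, h) = 2*r
R(8, 0)*f(-12, -8) = (9 - 1*0)*(2*(-12)) = (9 + 0)*(-24) = 9*(-24) = -216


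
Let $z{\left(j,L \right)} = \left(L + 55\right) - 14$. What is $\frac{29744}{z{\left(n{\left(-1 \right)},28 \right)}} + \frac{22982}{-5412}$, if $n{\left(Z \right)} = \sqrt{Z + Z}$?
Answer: $\frac{26564795}{62238} \approx 426.83$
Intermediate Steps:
$n{\left(Z \right)} = \sqrt{2} \sqrt{Z}$ ($n{\left(Z \right)} = \sqrt{2 Z} = \sqrt{2} \sqrt{Z}$)
$z{\left(j,L \right)} = 41 + L$ ($z{\left(j,L \right)} = \left(55 + L\right) - 14 = 41 + L$)
$\frac{29744}{z{\left(n{\left(-1 \right)},28 \right)}} + \frac{22982}{-5412} = \frac{29744}{41 + 28} + \frac{22982}{-5412} = \frac{29744}{69} + 22982 \left(- \frac{1}{5412}\right) = 29744 \cdot \frac{1}{69} - \frac{11491}{2706} = \frac{29744}{69} - \frac{11491}{2706} = \frac{26564795}{62238}$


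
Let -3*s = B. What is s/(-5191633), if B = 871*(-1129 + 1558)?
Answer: 124553/5191633 ≈ 0.023991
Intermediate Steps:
B = 373659 (B = 871*429 = 373659)
s = -124553 (s = -⅓*373659 = -124553)
s/(-5191633) = -124553/(-5191633) = -124553*(-1/5191633) = 124553/5191633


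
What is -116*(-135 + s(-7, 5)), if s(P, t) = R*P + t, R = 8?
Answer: 21576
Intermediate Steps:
s(P, t) = t + 8*P (s(P, t) = 8*P + t = t + 8*P)
-116*(-135 + s(-7, 5)) = -116*(-135 + (5 + 8*(-7))) = -116*(-135 + (5 - 56)) = -116*(-135 - 51) = -116*(-186) = 21576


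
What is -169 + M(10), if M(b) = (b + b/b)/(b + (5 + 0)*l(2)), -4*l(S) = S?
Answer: -2513/15 ≈ -167.53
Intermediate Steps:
l(S) = -S/4
M(b) = (1 + b)/(-5/2 + b) (M(b) = (b + b/b)/(b + (5 + 0)*(-¼*2)) = (b + 1)/(b + 5*(-½)) = (1 + b)/(b - 5/2) = (1 + b)/(-5/2 + b))
-169 + M(10) = -169 + 2*(1 + 10)/(-5 + 2*10) = -169 + 2*11/(-5 + 20) = -169 + 2*11/15 = -169 + 2*(1/15)*11 = -169 + 22/15 = -2513/15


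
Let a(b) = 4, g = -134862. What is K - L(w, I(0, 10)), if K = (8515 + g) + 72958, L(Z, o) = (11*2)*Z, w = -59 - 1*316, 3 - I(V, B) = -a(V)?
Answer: -45139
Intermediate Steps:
I(V, B) = 7 (I(V, B) = 3 - (-1)*4 = 3 - 1*(-4) = 3 + 4 = 7)
w = -375 (w = -59 - 316 = -375)
L(Z, o) = 22*Z
K = -53389 (K = (8515 - 134862) + 72958 = -126347 + 72958 = -53389)
K - L(w, I(0, 10)) = -53389 - 22*(-375) = -53389 - 1*(-8250) = -53389 + 8250 = -45139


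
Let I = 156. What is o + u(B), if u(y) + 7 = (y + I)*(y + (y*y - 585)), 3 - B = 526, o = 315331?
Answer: -99663183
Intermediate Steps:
B = -523 (B = 3 - 1*526 = 3 - 526 = -523)
u(y) = -7 + (156 + y)*(-585 + y + y²) (u(y) = -7 + (y + 156)*(y + (y*y - 585)) = -7 + (156 + y)*(y + (y² - 585)) = -7 + (156 + y)*(y + (-585 + y²)) = -7 + (156 + y)*(-585 + y + y²))
o + u(B) = 315331 + (-91267 + (-523)³ - 429*(-523) + 157*(-523)²) = 315331 + (-91267 - 143055667 + 224367 + 157*273529) = 315331 + (-91267 - 143055667 + 224367 + 42944053) = 315331 - 99978514 = -99663183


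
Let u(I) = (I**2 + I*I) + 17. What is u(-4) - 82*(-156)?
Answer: 12841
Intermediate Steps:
u(I) = 17 + 2*I**2 (u(I) = (I**2 + I**2) + 17 = 2*I**2 + 17 = 17 + 2*I**2)
u(-4) - 82*(-156) = (17 + 2*(-4)**2) - 82*(-156) = (17 + 2*16) + 12792 = (17 + 32) + 12792 = 49 + 12792 = 12841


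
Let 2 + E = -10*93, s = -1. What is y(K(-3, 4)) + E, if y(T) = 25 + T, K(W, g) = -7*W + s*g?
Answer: -890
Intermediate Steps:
K(W, g) = -g - 7*W (K(W, g) = -7*W - g = -g - 7*W)
E = -932 (E = -2 - 10*93 = -2 - 930 = -932)
y(K(-3, 4)) + E = (25 + (-1*4 - 7*(-3))) - 932 = (25 + (-4 + 21)) - 932 = (25 + 17) - 932 = 42 - 932 = -890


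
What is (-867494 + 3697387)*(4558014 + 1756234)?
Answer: 17868646215464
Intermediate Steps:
(-867494 + 3697387)*(4558014 + 1756234) = 2829893*6314248 = 17868646215464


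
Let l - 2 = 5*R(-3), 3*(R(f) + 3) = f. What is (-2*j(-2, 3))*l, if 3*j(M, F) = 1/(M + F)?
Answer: 12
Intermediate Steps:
R(f) = -3 + f/3
j(M, F) = 1/(3*(F + M)) (j(M, F) = 1/(3*(M + F)) = 1/(3*(F + M)))
l = -18 (l = 2 + 5*(-3 + (⅓)*(-3)) = 2 + 5*(-3 - 1) = 2 + 5*(-4) = 2 - 20 = -18)
(-2*j(-2, 3))*l = -2/(3*(3 - 2))*(-18) = -2/(3*1)*(-18) = -2/3*(-18) = -2*⅓*(-18) = -⅔*(-18) = 12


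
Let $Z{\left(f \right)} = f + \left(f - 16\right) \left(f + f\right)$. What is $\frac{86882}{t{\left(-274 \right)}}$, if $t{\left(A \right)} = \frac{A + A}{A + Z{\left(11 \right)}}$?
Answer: $\frac{16203493}{274} \approx 59137.0$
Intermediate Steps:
$Z{\left(f \right)} = f + 2 f \left(-16 + f\right)$ ($Z{\left(f \right)} = f + \left(-16 + f\right) 2 f = f + 2 f \left(-16 + f\right)$)
$t{\left(A \right)} = \frac{2 A}{-99 + A}$ ($t{\left(A \right)} = \frac{A + A}{A + 11 \left(-31 + 2 \cdot 11\right)} = \frac{2 A}{A + 11 \left(-31 + 22\right)} = \frac{2 A}{A + 11 \left(-9\right)} = \frac{2 A}{A - 99} = \frac{2 A}{-99 + A}$)
$\frac{86882}{t{\left(-274 \right)}} = \frac{86882}{2 \left(-274\right) \frac{1}{-99 - 274}} = \frac{86882}{2 \left(-274\right) \frac{1}{-373}} = \frac{86882}{2 \left(-274\right) \left(- \frac{1}{373}\right)} = \frac{86882}{\frac{548}{373}} = 86882 \cdot \frac{373}{548} = \frac{16203493}{274}$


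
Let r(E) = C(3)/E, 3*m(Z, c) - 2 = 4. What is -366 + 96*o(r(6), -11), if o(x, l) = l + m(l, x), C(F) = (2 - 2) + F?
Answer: -1230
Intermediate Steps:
C(F) = F (C(F) = 0 + F = F)
m(Z, c) = 2 (m(Z, c) = ⅔ + (⅓)*4 = ⅔ + 4/3 = 2)
r(E) = 3/E
o(x, l) = 2 + l (o(x, l) = l + 2 = 2 + l)
-366 + 96*o(r(6), -11) = -366 + 96*(2 - 11) = -366 + 96*(-9) = -366 - 864 = -1230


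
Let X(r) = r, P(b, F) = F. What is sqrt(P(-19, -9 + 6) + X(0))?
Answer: I*sqrt(3) ≈ 1.732*I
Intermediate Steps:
sqrt(P(-19, -9 + 6) + X(0)) = sqrt((-9 + 6) + 0) = sqrt(-3 + 0) = sqrt(-3) = I*sqrt(3)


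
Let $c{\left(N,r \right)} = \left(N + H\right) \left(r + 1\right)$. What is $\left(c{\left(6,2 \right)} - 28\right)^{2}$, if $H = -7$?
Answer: $961$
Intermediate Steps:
$c{\left(N,r \right)} = \left(1 + r\right) \left(-7 + N\right)$ ($c{\left(N,r \right)} = \left(N - 7\right) \left(r + 1\right) = \left(-7 + N\right) \left(1 + r\right) = \left(1 + r\right) \left(-7 + N\right)$)
$\left(c{\left(6,2 \right)} - 28\right)^{2} = \left(\left(-7 + 6 - 14 + 6 \cdot 2\right) - 28\right)^{2} = \left(\left(-7 + 6 - 14 + 12\right) - 28\right)^{2} = \left(-3 - 28\right)^{2} = \left(-31\right)^{2} = 961$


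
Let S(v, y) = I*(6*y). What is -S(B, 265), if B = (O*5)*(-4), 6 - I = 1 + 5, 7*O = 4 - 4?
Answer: 0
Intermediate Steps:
O = 0 (O = (4 - 4)/7 = (⅐)*0 = 0)
I = 0 (I = 6 - (1 + 5) = 6 - 1*6 = 6 - 6 = 0)
B = 0 (B = (0*5)*(-4) = 0*(-4) = 0)
S(v, y) = 0 (S(v, y) = 0*(6*y) = 0)
-S(B, 265) = -1*0 = 0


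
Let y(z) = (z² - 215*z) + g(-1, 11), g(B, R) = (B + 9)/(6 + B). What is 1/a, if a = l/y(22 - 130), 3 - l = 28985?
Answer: -87214/72455 ≈ -1.2037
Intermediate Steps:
l = -28982 (l = 3 - 1*28985 = 3 - 28985 = -28982)
g(B, R) = (9 + B)/(6 + B)
y(z) = 8/5 + z² - 215*z (y(z) = (z² - 215*z) + (9 - 1)/(6 - 1) = (z² - 215*z) + 8/5 = 8/5 + z² - 215*z)
a = -72455/87214 (a = -28982/(8/5 + (22 - 130)² - 215*(22 - 130)) = -28982/(8/5 + (-108)² - 215*(-108)) = -28982/(8/5 + 11664 + 23220) = -28982/174428/5 = -28982*5/174428 = -72455/87214 ≈ -0.83077)
1/a = 1/(-72455/87214) = -87214/72455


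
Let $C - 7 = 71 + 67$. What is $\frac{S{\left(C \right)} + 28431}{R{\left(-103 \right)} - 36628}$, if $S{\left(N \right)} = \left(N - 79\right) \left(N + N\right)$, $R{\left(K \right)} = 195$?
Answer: $- \frac{47571}{36433} \approx -1.3057$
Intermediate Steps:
$C = 145$ ($C = 7 + \left(71 + 67\right) = 7 + 138 = 145$)
$S{\left(N \right)} = 2 N \left(-79 + N\right)$ ($S{\left(N \right)} = \left(-79 + N\right) 2 N = 2 N \left(-79 + N\right)$)
$\frac{S{\left(C \right)} + 28431}{R{\left(-103 \right)} - 36628} = \frac{2 \cdot 145 \left(-79 + 145\right) + 28431}{195 - 36628} = \frac{2 \cdot 145 \cdot 66 + 28431}{-36433} = \left(19140 + 28431\right) \left(- \frac{1}{36433}\right) = 47571 \left(- \frac{1}{36433}\right) = - \frac{47571}{36433}$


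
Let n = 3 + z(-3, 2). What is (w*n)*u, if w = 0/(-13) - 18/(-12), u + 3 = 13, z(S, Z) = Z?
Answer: 75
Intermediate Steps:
u = 10 (u = -3 + 13 = 10)
n = 5 (n = 3 + 2 = 5)
w = 3/2 (w = 0*(-1/13) - 18*(-1/12) = 0 + 3/2 = 3/2 ≈ 1.5000)
(w*n)*u = ((3/2)*5)*10 = (15/2)*10 = 75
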